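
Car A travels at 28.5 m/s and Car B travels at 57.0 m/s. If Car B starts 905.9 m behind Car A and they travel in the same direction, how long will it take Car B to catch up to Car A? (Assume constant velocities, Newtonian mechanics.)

Relative speed: v_rel = 57.0 - 28.5 = 28.5 m/s
Time to catch: t = d₀/v_rel = 905.9/28.5 = 31.79 s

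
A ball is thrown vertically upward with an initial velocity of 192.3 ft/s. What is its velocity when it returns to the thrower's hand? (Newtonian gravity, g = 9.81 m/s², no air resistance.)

By conservation of energy (no air resistance), the ball returns to the throw height with the same speed as launch, but directed downward.
|v_ground| = v₀ = 192.3 ft/s
v_ground = 192.3 ft/s (downward)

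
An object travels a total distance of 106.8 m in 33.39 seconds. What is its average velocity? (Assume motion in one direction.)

v_avg = Δd / Δt = 106.8 / 33.39 = 3.2 m/s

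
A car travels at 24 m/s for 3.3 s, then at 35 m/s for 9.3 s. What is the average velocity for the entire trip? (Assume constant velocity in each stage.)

d₁ = v₁t₁ = 24 × 3.3 = 79.2 m
d₂ = v₂t₂ = 35 × 9.3 = 325.5 m
d_total = 404.7 m, t_total = 12.6 s
v_avg = d_total/t_total = 404.7/12.6 = 32.12 m/s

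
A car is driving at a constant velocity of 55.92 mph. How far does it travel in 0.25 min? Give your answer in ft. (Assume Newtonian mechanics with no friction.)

v = 55.92 mph × 0.44704 = 24.9985 m/s
t = 0.25 min × 60.0 = 15.0 s
d = v × t = 24.9985 × 15.0 = 374.978 m
d = 374.978 m / 0.3048 = 1230 ft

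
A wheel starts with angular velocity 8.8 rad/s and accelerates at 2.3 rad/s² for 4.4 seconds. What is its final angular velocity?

ω = ω₀ + αt = 8.8 + 2.3 × 4.4 = 18.92 rad/s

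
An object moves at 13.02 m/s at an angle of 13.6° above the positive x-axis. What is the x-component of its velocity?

vₓ = v cos(θ) = 13.02 × cos(13.6°) = 12.65 m/s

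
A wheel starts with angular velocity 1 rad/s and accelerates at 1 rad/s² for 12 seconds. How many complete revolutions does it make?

θ = ω₀t + ½αt² = 1×12 + ½×1×12² = 84.0 rad
Total revolutions = θ/(2π) = 84.0/(2π) = 13.37
Complete revolutions = ⌊13.37⌋ = 13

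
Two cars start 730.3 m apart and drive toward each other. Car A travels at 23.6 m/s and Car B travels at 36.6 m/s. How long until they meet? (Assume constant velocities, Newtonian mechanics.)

Combined speed: v_combined = 23.6 + 36.6 = 60.2 m/s
Time to meet: t = d/v_combined = 730.3/60.2 = 12.13 s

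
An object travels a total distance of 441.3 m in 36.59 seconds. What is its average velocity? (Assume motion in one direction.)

v_avg = Δd / Δt = 441.3 / 36.59 = 12.06 m/s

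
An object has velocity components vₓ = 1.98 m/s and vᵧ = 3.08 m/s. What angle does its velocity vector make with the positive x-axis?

θ = arctan(vᵧ/vₓ) = arctan(3.08/1.98) = 57.26°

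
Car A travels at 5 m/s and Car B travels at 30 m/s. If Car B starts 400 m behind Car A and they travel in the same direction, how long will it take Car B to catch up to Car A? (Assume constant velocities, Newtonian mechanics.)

Relative speed: v_rel = 30 - 5 = 25 m/s
Time to catch: t = d₀/v_rel = 400/25 = 16.0 s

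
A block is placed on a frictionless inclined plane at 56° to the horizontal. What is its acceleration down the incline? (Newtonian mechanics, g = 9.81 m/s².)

a = g sin(θ) = 9.81 × sin(56°) = 9.81 × 0.829 = 8.13 m/s²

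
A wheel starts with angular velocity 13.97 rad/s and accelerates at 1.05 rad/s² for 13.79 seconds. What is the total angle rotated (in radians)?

θ = ω₀t + ½αt² = 13.97×13.79 + ½×1.05×13.79² = 292.48 rad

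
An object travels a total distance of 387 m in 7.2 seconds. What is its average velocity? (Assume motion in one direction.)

v_avg = Δd / Δt = 387 / 7.2 = 53.75 m/s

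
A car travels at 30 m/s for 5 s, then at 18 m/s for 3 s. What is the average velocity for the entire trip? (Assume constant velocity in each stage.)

d₁ = v₁t₁ = 30 × 5 = 150 m
d₂ = v₂t₂ = 18 × 3 = 54 m
d_total = 204 m, t_total = 8 s
v_avg = d_total/t_total = 204/8 = 25.5 m/s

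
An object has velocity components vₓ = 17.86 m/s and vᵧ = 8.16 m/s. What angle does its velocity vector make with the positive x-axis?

θ = arctan(vᵧ/vₓ) = arctan(8.16/17.86) = 24.56°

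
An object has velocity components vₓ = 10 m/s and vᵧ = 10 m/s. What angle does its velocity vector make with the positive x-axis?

θ = arctan(vᵧ/vₓ) = arctan(10/10) = 45.0°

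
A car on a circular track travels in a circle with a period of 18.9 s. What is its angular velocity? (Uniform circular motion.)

ω = 2π/T = 2π/18.9 = 0.3324 rad/s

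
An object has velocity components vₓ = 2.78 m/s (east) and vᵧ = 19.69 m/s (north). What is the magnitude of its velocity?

|v| = √(vₓ² + vᵧ²) = √(2.78² + 19.69²) = √(395.4245) = 19.89 m/s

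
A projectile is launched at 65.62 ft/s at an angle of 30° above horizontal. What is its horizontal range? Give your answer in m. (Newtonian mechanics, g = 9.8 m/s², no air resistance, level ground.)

v₀ = 65.62 ft/s × 0.3048 = 20.001 m/s
R = v₀² × sin(2θ) / g = 20.001² × sin(2 × 30°) / 9.8 = 400.04 × 0.866025 / 9.8 = 35.35 m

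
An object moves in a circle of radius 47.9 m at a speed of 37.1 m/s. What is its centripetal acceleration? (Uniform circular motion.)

a_c = v²/r = 37.1²/47.9 = 1376.41/47.9 = 28.74 m/s²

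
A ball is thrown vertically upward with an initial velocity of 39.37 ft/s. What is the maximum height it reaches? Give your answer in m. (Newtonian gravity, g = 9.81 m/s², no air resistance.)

v₀ = 39.37 ft/s × 0.3048 = 12.0 m/s
h_max = v₀² / (2g) = 12.0² / (2 × 9.81) = 144.0 / 19.62 = 7.339 m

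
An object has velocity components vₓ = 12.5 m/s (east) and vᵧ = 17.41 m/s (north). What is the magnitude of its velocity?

|v| = √(vₓ² + vᵧ²) = √(12.5² + 17.41²) = √(459.3581) = 21.43 m/s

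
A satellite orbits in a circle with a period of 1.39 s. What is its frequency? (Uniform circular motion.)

f = 1/T = 1/1.39 = 0.7194 Hz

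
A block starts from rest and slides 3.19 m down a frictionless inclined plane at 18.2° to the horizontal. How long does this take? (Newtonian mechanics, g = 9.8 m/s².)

a = g sin(θ) = 9.8 × sin(18.2°) = 3.0609 m/s²
t = √(2d/a) = √(2 × 3.19 / 3.0609) = 1.44 s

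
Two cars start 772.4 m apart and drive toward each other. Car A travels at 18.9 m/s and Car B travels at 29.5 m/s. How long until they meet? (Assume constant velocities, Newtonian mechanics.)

Combined speed: v_combined = 18.9 + 29.5 = 48.4 m/s
Time to meet: t = d/v_combined = 772.4/48.4 = 15.96 s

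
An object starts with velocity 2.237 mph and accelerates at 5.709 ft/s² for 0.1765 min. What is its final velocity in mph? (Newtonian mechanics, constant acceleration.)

v₀ = 2.237 mph × 0.44704 = 1.00003 m/s
a = 5.709 ft/s² × 0.3048 = 1.7401 m/s²
t = 0.1765 min × 60.0 = 10.59 s
v = v₀ + a × t = 1.00003 + 1.7401 × 10.59 = 19.4277 m/s
v = 19.4277 m/s / 0.44704 = 43.46 mph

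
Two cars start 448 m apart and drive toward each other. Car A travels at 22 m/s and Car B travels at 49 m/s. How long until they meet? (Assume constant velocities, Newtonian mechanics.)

Combined speed: v_combined = 22 + 49 = 71 m/s
Time to meet: t = d/v_combined = 448/71 = 6.31 s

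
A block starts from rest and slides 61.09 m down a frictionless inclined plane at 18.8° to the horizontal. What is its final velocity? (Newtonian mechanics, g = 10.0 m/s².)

a = g sin(θ) = 10.0 × sin(18.8°) = 3.2227 m/s²
v = √(2ad) = √(2 × 3.2227 × 61.09) = 19.84 m/s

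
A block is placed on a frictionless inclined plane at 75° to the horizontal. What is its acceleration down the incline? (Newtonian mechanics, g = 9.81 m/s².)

a = g sin(θ) = 9.81 × sin(75°) = 9.81 × 0.9659 = 9.48 m/s²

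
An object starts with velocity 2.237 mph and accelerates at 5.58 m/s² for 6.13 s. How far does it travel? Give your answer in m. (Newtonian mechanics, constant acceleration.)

v₀ = 2.237 mph × 0.44704 = 1.00003 m/s
d = v₀ × t + ½ × a × t² = 1.00003 × 6.13 + 0.5 × 5.58 × 6.13² = 111.0 m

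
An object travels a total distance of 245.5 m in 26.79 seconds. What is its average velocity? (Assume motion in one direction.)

v_avg = Δd / Δt = 245.5 / 26.79 = 9.16 m/s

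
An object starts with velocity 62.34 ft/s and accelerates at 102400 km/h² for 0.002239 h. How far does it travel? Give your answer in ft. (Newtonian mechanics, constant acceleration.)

v₀ = 62.34 ft/s × 0.3048 = 19.0012 m/s
a = 102400 km/h² × 7.716049382716049e-05 = 7.90123 m/s²
t = 0.002239 h × 3600.0 = 8.0604 s
d = v₀ × t + ½ × a × t² = 19.0012 × 8.0604 + 0.5 × 7.90123 × 8.0604² = 409.829 m
d = 409.829 m / 0.3048 = 1345 ft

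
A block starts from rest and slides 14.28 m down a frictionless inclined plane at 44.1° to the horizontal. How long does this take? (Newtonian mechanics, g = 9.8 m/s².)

a = g sin(θ) = 9.8 × sin(44.1°) = 6.8199 m/s²
t = √(2d/a) = √(2 × 14.28 / 6.8199) = 2.05 s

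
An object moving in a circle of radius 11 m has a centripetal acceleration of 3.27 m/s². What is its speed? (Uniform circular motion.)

v = √(a_c × r) = √(3.27 × 11) = 6.0 m/s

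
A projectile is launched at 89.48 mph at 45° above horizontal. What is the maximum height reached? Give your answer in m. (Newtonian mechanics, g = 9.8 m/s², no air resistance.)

v₀ = 89.48 mph × 0.44704 = 40.0011 m/s
H = v₀² × sin²(θ) / (2g) = 40.0011² × sin(45°)² / (2 × 9.8) = 1600.09 × 0.5 / 19.6 = 40.82 m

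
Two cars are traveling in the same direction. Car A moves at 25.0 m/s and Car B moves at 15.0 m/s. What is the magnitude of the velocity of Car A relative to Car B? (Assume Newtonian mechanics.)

v_rel = |v_A - v_B| = |25.0 - 15.0| = 10.0 m/s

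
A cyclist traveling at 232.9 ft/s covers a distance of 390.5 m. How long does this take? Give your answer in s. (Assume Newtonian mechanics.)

v = 232.9 ft/s × 0.3048 = 70.9879 m/s
t = d / v = 390.5 / 70.9879 = 5.501 s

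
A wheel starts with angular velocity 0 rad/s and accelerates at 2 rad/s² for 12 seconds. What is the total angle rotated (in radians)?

θ = ω₀t + ½αt² = 0×12 + ½×2×12² = 144.0 rad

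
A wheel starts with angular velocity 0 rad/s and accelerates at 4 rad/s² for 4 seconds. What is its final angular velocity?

ω = ω₀ + αt = 0 + 4 × 4 = 16 rad/s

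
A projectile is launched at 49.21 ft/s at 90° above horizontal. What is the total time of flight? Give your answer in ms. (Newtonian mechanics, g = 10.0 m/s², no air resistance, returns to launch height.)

v₀ = 49.21 ft/s × 0.3048 = 14.9992 m/s
T = 2 × v₀ × sin(θ) / g = 2 × 14.9992 × sin(90°) / 10.0 = 2 × 14.9992 × 1.0 / 10.0 = 2.99984 s
T = 2.99984 s / 0.001 = 3000 ms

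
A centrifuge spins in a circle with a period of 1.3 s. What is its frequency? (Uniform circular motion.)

f = 1/T = 1/1.3 = 0.7692 Hz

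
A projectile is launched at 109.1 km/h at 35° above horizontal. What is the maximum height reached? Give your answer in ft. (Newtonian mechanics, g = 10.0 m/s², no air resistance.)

v₀ = 109.1 km/h × 0.2777777777777778 = 30.3056 m/s
H = v₀² × sin²(θ) / (2g) = 30.3056² × sin(35°)² / (2 × 10.0) = 918.429 × 0.32899 / 20.0 = 15.1077 m
H = 15.1077 m / 0.3048 = 49.57 ft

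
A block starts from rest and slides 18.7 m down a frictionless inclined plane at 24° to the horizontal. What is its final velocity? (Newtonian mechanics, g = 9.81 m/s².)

a = g sin(θ) = 9.81 × sin(24°) = 3.9901 m/s²
v = √(2ad) = √(2 × 3.9901 × 18.7) = 12.22 m/s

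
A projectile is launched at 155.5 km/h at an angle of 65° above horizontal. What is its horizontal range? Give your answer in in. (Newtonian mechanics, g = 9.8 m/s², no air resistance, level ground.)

v₀ = 155.5 km/h × 0.2777777777777778 = 43.1944 m/s
R = v₀² × sin(2θ) / g = 43.1944² × sin(2 × 65°) / 9.8 = 1865.76 × 0.766044 / 9.8 = 145.842 m
R = 145.842 m / 0.0254 = 5742 in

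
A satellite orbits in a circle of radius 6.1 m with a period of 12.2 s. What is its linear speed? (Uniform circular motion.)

v = 2πr/T = 2π×6.1/12.2 = 3.14 m/s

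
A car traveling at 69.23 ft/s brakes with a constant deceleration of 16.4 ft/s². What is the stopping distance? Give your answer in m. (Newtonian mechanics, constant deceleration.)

v₀ = 69.23 ft/s × 0.3048 = 21.1013 m/s
a = 16.4 ft/s² × 0.3048 = 4.99872 m/s²
d = v₀² / (2a) = 21.1013² / (2 × 4.99872) = 445.265 / 9.99744 = 44.54 m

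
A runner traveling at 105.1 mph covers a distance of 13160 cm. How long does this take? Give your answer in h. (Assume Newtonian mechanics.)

d = 13160 cm × 0.01 = 131.6 m
v = 105.1 mph × 0.44704 = 46.9839 m/s
t = d / v = 131.6 / 46.9839 = 2.80096 s
t = 2.80096 s / 3600.0 = 0.000778 h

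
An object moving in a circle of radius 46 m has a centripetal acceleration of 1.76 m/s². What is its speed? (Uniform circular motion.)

v = √(a_c × r) = √(1.76 × 46) = 9.0 m/s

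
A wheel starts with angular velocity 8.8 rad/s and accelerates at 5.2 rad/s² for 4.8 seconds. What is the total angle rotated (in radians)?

θ = ω₀t + ½αt² = 8.8×4.8 + ½×5.2×4.8² = 102.14 rad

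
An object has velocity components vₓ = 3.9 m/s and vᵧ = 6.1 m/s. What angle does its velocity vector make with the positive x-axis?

θ = arctan(vᵧ/vₓ) = arctan(6.1/3.9) = 57.41°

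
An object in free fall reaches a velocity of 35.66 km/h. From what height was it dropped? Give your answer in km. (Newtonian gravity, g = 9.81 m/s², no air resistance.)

v = 35.66 km/h × 0.2777777777777778 = 9.90556 m/s
h = v² / (2g) = 9.90556² / (2 × 9.81) = 5.00103 m
h = 5.00103 m / 1000.0 = 0.005001 km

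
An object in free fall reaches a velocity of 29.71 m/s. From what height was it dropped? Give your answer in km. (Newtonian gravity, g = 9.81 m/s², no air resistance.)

h = v² / (2g) = 29.71² / (2 × 9.81) = 44.989 m
h = 44.989 m / 1000.0 = 0.04499 km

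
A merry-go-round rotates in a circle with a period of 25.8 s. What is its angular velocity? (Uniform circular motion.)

ω = 2π/T = 2π/25.8 = 0.2435 rad/s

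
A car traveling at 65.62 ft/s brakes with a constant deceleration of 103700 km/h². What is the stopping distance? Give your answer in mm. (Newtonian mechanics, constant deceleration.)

v₀ = 65.62 ft/s × 0.3048 = 20.001 m/s
a = 103700 km/h² × 7.716049382716049e-05 = 8.00154 m/s²
d = v₀² / (2a) = 20.001² / (2 × 8.00154) = 400.04 / 16.0031 = 24.9977 m
d = 24.9977 m / 0.001 = 25000 mm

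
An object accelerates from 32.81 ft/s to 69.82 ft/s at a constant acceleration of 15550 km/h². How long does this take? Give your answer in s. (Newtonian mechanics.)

v₀ = 32.81 ft/s × 0.3048 = 10.0005 m/s
v = 69.82 ft/s × 0.3048 = 21.2811 m/s
a = 15550 km/h² × 7.716049382716049e-05 = 1.19985 m/s²
t = (v - v₀) / a = (21.2811 - 10.0005) / 1.19985 = 9.402 s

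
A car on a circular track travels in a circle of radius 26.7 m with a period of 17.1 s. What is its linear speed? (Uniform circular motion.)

v = 2πr/T = 2π×26.7/17.1 = 9.81 m/s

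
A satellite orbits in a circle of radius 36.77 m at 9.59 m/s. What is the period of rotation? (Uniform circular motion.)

T = 2πr/v = 2π×36.77/9.59 = 24.09 s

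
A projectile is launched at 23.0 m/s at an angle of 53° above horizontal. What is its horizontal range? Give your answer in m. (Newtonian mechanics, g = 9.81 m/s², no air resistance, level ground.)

R = v₀² × sin(2θ) / g = 23.0² × sin(2 × 53°) / 9.81 = 529.0 × 0.961262 / 9.81 = 51.84 m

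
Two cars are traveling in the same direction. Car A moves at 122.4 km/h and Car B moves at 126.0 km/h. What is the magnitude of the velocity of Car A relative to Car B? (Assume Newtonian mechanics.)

v_rel = |v_A - v_B| = |122.4 - 126.0| = 3.6 km/h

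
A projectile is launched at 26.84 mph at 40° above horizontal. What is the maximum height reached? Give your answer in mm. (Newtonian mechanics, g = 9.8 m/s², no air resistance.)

v₀ = 26.84 mph × 0.44704 = 11.9986 m/s
H = v₀² × sin²(θ) / (2g) = 11.9986² × sin(40°)² / (2 × 9.8) = 143.966 × 0.413176 / 19.6 = 3.03486 m
H = 3.03486 m / 0.001 = 3035 mm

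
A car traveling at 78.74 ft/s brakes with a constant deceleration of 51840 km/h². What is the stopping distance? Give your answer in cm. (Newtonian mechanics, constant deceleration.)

v₀ = 78.74 ft/s × 0.3048 = 24.0 m/s
a = 51840 km/h² × 7.716049382716049e-05 = 4.0 m/s²
d = v₀² / (2a) = 24.0² / (2 × 4.0) = 576.0 / 8.0 = 72.0 m
d = 72.0 m / 0.01 = 7200 cm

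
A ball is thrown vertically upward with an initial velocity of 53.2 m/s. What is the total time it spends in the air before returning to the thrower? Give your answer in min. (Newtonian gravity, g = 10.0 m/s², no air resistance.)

t_total = 2 × v₀ / g = 2 × 53.2 / 10.0 = 10.64 s
t_total = 10.64 s / 60.0 = 0.1773 min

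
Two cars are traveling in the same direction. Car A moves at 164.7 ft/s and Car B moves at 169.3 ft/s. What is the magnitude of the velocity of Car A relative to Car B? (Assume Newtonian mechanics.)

v_rel = |v_A - v_B| = |164.7 - 169.3| = 4.6 ft/s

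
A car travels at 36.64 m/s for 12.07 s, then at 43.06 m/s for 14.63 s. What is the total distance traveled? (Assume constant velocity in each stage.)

d₁ = v₁t₁ = 36.64 × 12.07 = 442.2448 m
d₂ = v₂t₂ = 43.06 × 14.63 = 629.9678 m
d_total = 442.2448 + 629.9678 = 1072.21 m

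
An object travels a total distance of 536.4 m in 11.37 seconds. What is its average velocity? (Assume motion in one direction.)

v_avg = Δd / Δt = 536.4 / 11.37 = 47.18 m/s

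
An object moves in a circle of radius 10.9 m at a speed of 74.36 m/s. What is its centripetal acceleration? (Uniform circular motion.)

a_c = v²/r = 74.36²/10.9 = 5529.4096/10.9 = 507.29 m/s²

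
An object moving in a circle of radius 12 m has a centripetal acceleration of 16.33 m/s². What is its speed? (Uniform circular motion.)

v = √(a_c × r) = √(16.33 × 12) = 14.0 m/s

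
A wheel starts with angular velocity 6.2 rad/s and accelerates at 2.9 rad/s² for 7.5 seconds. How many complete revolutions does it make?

θ = ω₀t + ½αt² = 6.2×7.5 + ½×2.9×7.5² = 128.0625 rad
Total revolutions = θ/(2π) = 128.0625/(2π) = 20.38
Complete revolutions = ⌊20.38⌋ = 20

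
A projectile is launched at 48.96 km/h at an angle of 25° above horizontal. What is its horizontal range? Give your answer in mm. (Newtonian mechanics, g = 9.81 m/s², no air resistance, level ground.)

v₀ = 48.96 km/h × 0.2777777777777778 = 13.6 m/s
R = v₀² × sin(2θ) / g = 13.6² × sin(2 × 25°) / 9.81 = 184.96 × 0.766044 / 9.81 = 14.4432 m
R = 14.4432 m / 0.001 = 14440 mm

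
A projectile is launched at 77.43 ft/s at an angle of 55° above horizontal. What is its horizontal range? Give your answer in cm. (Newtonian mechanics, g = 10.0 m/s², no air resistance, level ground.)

v₀ = 77.43 ft/s × 0.3048 = 23.6007 m/s
R = v₀² × sin(2θ) / g = 23.6007² × sin(2 × 55°) / 10.0 = 556.993 × 0.939693 / 10.0 = 52.3402 m
R = 52.3402 m / 0.01 = 5234 cm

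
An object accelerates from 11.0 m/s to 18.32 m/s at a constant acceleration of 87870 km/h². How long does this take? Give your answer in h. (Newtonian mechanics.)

a = 87870 km/h² × 7.716049382716049e-05 = 6.78009 m/s²
t = (v - v₀) / a = (18.32 - 11.0) / 6.78009 = 1.07963 s
t = 1.07963 s / 3600.0 = 0.0002999 h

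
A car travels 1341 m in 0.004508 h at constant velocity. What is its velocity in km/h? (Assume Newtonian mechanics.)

t = 0.004508 h × 3600.0 = 16.2288 s
v = d / t = 1341 / 16.2288 = 82.6309 m/s
v = 82.6309 m/s / 0.2777777777777778 = 297.5 km/h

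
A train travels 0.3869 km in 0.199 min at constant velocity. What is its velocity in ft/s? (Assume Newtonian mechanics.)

d = 0.3869 km × 1000.0 = 386.9 m
t = 0.199 min × 60.0 = 11.94 s
v = d / t = 386.9 / 11.94 = 32.4037 m/s
v = 32.4037 m/s / 0.3048 = 106.3 ft/s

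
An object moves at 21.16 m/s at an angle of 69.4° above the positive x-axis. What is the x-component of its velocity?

vₓ = v cos(θ) = 21.16 × cos(69.4°) = 7.44 m/s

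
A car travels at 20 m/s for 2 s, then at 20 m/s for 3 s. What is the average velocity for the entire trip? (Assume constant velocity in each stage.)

d₁ = v₁t₁ = 20 × 2 = 40 m
d₂ = v₂t₂ = 20 × 3 = 60 m
d_total = 100 m, t_total = 5 s
v_avg = d_total/t_total = 100/5 = 20.0 m/s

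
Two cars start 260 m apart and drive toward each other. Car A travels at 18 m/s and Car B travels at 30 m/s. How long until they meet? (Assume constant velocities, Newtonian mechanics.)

Combined speed: v_combined = 18 + 30 = 48 m/s
Time to meet: t = d/v_combined = 260/48 = 5.42 s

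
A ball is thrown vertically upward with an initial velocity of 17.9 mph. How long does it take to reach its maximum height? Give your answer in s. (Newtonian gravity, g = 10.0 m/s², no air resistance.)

v₀ = 17.9 mph × 0.44704 = 8.00202 m/s
t_up = v₀ / g = 8.00202 / 10.0 = 0.8002 s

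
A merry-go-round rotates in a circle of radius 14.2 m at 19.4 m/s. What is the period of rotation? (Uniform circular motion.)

T = 2πr/v = 2π×14.2/19.4 = 4.6 s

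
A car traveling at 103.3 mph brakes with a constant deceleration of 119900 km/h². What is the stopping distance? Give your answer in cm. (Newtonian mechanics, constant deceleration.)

v₀ = 103.3 mph × 0.44704 = 46.1792 m/s
a = 119900 km/h² × 7.716049382716049e-05 = 9.25154 m/s²
d = v₀² / (2a) = 46.1792² / (2 × 9.25154) = 2132.52 / 18.5031 = 115.252 m
d = 115.252 m / 0.01 = 11530 cm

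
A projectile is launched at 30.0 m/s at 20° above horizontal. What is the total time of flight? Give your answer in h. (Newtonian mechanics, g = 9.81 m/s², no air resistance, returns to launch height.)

T = 2 × v₀ × sin(θ) / g = 2 × 30.0 × sin(20°) / 9.81 = 2 × 30.0 × 0.34202 / 9.81 = 2.09187 s
T = 2.09187 s / 3600.0 = 0.0005811 h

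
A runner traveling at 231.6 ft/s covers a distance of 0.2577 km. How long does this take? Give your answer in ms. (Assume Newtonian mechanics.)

d = 0.2577 km × 1000.0 = 257.7 m
v = 231.6 ft/s × 0.3048 = 70.5917 m/s
t = d / v = 257.7 / 70.5917 = 3.65057 s
t = 3.65057 s / 0.001 = 3651 ms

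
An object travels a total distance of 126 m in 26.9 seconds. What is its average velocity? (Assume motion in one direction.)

v_avg = Δd / Δt = 126 / 26.9 = 4.68 m/s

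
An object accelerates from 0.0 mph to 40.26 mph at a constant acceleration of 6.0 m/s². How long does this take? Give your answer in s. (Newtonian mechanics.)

v₀ = 0.0 mph × 0.44704 = 0.0 m/s
v = 40.26 mph × 0.44704 = 17.9978 m/s
t = (v - v₀) / a = (17.9978 - 0.0) / 6.0 = 3.0 s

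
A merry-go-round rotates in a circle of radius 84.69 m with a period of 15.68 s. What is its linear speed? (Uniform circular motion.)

v = 2πr/T = 2π×84.69/15.68 = 33.94 m/s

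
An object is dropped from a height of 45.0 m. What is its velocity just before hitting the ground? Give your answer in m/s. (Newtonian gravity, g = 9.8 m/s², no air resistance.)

v = √(2gh) = √(2 × 9.8 × 45.0) = 29.7 m/s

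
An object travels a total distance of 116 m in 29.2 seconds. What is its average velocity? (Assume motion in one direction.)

v_avg = Δd / Δt = 116 / 29.2 = 3.97 m/s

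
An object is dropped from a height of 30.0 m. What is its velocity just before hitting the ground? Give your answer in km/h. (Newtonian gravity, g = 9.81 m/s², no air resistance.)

v = √(2gh) = √(2 × 9.81 × 30.0) = 24.2611 m/s
v = 24.2611 m/s / 0.2777777777777778 = 87.34 km/h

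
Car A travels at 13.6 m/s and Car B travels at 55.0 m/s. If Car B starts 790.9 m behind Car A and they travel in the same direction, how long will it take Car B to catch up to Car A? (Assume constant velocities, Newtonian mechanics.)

Relative speed: v_rel = 55.0 - 13.6 = 41.4 m/s
Time to catch: t = d₀/v_rel = 790.9/41.4 = 19.1 s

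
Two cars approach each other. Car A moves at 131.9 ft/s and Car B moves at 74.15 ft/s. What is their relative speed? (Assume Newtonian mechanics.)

v_rel = v_A + v_B = 131.9 + 74.15 = 206.05 ft/s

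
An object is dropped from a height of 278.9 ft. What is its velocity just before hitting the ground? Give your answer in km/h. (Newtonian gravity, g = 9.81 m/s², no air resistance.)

h = 278.9 ft × 0.3048 = 85.0087 m
v = √(2gh) = √(2 × 9.81 × 85.0087) = 40.8396 m/s
v = 40.8396 m/s / 0.2777777777777778 = 147.0 km/h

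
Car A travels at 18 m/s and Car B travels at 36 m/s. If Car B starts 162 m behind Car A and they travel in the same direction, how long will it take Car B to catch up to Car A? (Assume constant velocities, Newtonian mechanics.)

Relative speed: v_rel = 36 - 18 = 18 m/s
Time to catch: t = d₀/v_rel = 162/18 = 9.0 s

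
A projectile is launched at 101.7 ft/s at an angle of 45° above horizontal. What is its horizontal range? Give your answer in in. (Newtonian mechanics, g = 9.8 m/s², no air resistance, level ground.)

v₀ = 101.7 ft/s × 0.3048 = 30.9982 m/s
R = v₀² × sin(2θ) / g = 30.9982² × sin(2 × 45°) / 9.8 = 960.888 × 1.0 / 9.8 = 98.0498 m
R = 98.0498 m / 0.0254 = 3860 in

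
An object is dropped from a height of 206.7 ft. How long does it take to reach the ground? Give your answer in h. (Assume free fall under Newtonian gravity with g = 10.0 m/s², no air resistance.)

h = 206.7 ft × 0.3048 = 63.0022 m
t = √(2h/g) = √(2 × 63.0022 / 10.0) = 3.54971 s
t = 3.54971 s / 3600.0 = 0.000986 h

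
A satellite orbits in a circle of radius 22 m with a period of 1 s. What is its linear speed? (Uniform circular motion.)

v = 2πr/T = 2π×22/1 = 138.23 m/s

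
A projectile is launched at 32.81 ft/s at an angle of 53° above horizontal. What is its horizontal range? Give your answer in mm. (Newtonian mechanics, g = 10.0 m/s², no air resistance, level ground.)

v₀ = 32.81 ft/s × 0.3048 = 10.0005 m/s
R = v₀² × sin(2θ) / g = 10.0005² × sin(2 × 53°) / 10.0 = 100.01 × 0.961262 / 10.0 = 9.61358 m
R = 9.61358 m / 0.001 = 9614 mm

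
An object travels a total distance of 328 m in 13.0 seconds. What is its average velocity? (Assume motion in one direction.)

v_avg = Δd / Δt = 328 / 13.0 = 25.23 m/s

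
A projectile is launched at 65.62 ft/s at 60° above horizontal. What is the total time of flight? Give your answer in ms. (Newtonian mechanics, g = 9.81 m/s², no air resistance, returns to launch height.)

v₀ = 65.62 ft/s × 0.3048 = 20.001 m/s
T = 2 × v₀ × sin(θ) / g = 2 × 20.001 × sin(60°) / 9.81 = 2 × 20.001 × 0.866025 / 9.81 = 3.53137 s
T = 3.53137 s / 0.001 = 3531 ms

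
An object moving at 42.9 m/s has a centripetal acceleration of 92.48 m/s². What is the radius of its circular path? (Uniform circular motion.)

r = v²/a_c = 42.9²/92.48 = 19.9 m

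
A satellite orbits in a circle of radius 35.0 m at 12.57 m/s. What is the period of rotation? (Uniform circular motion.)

T = 2πr/v = 2π×35.0/12.57 = 17.49 s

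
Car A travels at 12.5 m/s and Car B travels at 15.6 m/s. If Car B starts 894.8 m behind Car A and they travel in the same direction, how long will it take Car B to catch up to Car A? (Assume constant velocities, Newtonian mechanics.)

Relative speed: v_rel = 15.6 - 12.5 = 3.1 m/s
Time to catch: t = d₀/v_rel = 894.8/3.1 = 288.65 s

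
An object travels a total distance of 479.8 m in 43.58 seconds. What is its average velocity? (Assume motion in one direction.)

v_avg = Δd / Δt = 479.8 / 43.58 = 11.01 m/s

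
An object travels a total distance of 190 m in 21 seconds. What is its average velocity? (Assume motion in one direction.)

v_avg = Δd / Δt = 190 / 21 = 9.05 m/s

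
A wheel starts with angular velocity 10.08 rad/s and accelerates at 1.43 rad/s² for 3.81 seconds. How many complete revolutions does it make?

θ = ω₀t + ½αt² = 10.08×3.81 + ½×1.43×3.81² = 48.7838115 rad
Total revolutions = θ/(2π) = 48.7838115/(2π) = 7.76
Complete revolutions = ⌊7.76⌋ = 7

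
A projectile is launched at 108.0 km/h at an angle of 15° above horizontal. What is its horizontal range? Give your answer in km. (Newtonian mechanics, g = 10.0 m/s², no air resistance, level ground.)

v₀ = 108.0 km/h × 0.2777777777777778 = 30.0 m/s
R = v₀² × sin(2θ) / g = 30.0² × sin(2 × 15°) / 10.0 = 900.0 × 0.5 / 10.0 = 45.0 m
R = 45.0 m / 1000.0 = 0.045 km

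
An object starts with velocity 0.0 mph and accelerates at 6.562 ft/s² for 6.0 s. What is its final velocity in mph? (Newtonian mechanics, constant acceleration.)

v₀ = 0.0 mph × 0.44704 = 0.0 m/s
a = 6.562 ft/s² × 0.3048 = 2.0001 m/s²
v = v₀ + a × t = 0.0 + 2.0001 × 6.0 = 12.0006 m/s
v = 12.0006 m/s / 0.44704 = 26.84 mph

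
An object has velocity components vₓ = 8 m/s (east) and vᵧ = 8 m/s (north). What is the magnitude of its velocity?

|v| = √(vₓ² + vᵧ²) = √(8² + 8²) = √(128) = 11.31 m/s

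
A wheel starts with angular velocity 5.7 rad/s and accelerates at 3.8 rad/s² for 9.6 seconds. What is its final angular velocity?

ω = ω₀ + αt = 5.7 + 3.8 × 9.6 = 42.18 rad/s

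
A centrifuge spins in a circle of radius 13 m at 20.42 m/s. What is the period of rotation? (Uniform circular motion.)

T = 2πr/v = 2π×13/20.42 = 4.0 s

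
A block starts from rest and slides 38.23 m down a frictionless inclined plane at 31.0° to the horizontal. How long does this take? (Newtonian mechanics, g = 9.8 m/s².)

a = g sin(θ) = 9.8 × sin(31.0°) = 5.0474 m/s²
t = √(2d/a) = √(2 × 38.23 / 5.0474) = 3.89 s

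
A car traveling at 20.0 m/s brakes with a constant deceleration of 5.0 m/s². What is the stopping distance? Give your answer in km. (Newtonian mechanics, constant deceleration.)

d = v₀² / (2a) = 20.0² / (2 × 5.0) = 400.0 / 10.0 = 40.0 m
d = 40.0 m / 1000.0 = 0.04 km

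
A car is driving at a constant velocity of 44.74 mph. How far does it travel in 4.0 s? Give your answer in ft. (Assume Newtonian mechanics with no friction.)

v = 44.74 mph × 0.44704 = 20.0006 m/s
d = v × t = 20.0006 × 4.0 = 80.0024 m
d = 80.0024 m / 0.3048 = 262.5 ft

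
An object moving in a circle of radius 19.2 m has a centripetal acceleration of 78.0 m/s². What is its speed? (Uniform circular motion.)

v = √(a_c × r) = √(78.0 × 19.2) = 38.7 m/s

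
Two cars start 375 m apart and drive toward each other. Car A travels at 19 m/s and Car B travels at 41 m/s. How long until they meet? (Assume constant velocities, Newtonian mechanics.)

Combined speed: v_combined = 19 + 41 = 60 m/s
Time to meet: t = d/v_combined = 375/60 = 6.25 s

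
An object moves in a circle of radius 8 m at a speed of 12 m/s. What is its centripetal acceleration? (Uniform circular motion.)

a_c = v²/r = 12²/8 = 144/8 = 18.0 m/s²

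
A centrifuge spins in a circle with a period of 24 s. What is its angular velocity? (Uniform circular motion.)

ω = 2π/T = 2π/24 = 0.2618 rad/s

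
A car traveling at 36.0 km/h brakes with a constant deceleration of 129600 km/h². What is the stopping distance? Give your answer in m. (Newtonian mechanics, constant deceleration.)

v₀ = 36.0 km/h × 0.2777777777777778 = 10.0 m/s
a = 129600 km/h² × 7.716049382716049e-05 = 10.0 m/s²
d = v₀² / (2a) = 10.0² / (2 × 10.0) = 100.0 / 20.0 = 5.0 m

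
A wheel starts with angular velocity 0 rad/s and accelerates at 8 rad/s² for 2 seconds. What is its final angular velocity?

ω = ω₀ + αt = 0 + 8 × 2 = 16 rad/s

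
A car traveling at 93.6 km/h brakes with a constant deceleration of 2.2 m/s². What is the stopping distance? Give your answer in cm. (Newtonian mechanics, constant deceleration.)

v₀ = 93.6 km/h × 0.2777777777777778 = 26.0 m/s
d = v₀² / (2a) = 26.0² / (2 × 2.2) = 676.0 / 4.4 = 153.636 m
d = 153.636 m / 0.01 = 15360 cm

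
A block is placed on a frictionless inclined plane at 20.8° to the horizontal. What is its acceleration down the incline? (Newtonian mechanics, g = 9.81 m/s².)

a = g sin(θ) = 9.81 × sin(20.8°) = 9.81 × 0.3551 = 3.48 m/s²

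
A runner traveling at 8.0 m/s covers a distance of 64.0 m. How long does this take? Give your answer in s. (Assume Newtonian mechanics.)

t = d / v = 64.0 / 8.0 = 8.0 s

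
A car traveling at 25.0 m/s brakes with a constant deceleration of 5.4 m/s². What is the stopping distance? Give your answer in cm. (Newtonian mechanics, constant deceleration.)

d = v₀² / (2a) = 25.0² / (2 × 5.4) = 625.0 / 10.8 = 57.8704 m
d = 57.8704 m / 0.01 = 5787 cm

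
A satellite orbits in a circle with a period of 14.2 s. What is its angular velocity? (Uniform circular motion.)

ω = 2π/T = 2π/14.2 = 0.4425 rad/s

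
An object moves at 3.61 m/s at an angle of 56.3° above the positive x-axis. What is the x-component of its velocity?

vₓ = v cos(θ) = 3.61 × cos(56.3°) = 2.0 m/s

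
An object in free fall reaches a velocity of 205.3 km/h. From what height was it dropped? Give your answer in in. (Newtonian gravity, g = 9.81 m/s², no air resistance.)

v = 205.3 km/h × 0.2777777777777778 = 57.0278 m/s
h = v² / (2g) = 57.0278² / (2 × 9.81) = 165.758 m
h = 165.758 m / 0.0254 = 6526 in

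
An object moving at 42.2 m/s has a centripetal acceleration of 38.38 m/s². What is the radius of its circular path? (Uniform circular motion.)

r = v²/a_c = 42.2²/38.38 = 46.4 m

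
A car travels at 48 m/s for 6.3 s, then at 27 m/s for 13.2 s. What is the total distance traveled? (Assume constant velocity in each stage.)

d₁ = v₁t₁ = 48 × 6.3 = 302.4 m
d₂ = v₂t₂ = 27 × 13.2 = 356.4 m
d_total = 302.4 + 356.4 = 658.8 m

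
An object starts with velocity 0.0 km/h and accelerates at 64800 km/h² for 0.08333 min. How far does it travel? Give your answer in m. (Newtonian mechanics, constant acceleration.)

v₀ = 0.0 km/h × 0.2777777777777778 = 0.0 m/s
a = 64800 km/h² × 7.716049382716049e-05 = 5.0 m/s²
t = 0.08333 min × 60.0 = 4.9998 s
d = v₀ × t + ½ × a × t² = 0.0 × 4.9998 + 0.5 × 5.0 × 4.9998² = 62.5 m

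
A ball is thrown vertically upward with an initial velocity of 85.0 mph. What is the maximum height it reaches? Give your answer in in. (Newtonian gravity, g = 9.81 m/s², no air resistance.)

v₀ = 85.0 mph × 0.44704 = 37.9984 m/s
h_max = v₀² / (2g) = 37.9984² / (2 × 9.81) = 1443.88 / 19.62 = 73.5923 m
h_max = 73.5923 m / 0.0254 = 2897 in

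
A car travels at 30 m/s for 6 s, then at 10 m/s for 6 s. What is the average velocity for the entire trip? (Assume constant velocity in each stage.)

d₁ = v₁t₁ = 30 × 6 = 180 m
d₂ = v₂t₂ = 10 × 6 = 60 m
d_total = 240 m, t_total = 12 s
v_avg = d_total/t_total = 240/12 = 20.0 m/s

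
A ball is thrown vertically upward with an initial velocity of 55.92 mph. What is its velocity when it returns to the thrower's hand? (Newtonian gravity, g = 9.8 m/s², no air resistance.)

By conservation of energy (no air resistance), the ball returns to the throw height with the same speed as launch, but directed downward.
|v_ground| = v₀ = 55.92 mph
v_ground = 55.92 mph (downward)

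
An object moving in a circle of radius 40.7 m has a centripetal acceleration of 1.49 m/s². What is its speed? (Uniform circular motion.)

v = √(a_c × r) = √(1.49 × 40.7) = 7.79 m/s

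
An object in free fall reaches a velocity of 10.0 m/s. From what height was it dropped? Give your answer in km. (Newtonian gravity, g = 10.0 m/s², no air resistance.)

h = v² / (2g) = 10.0² / (2 × 10.0) = 5.0 m
h = 5.0 m / 1000.0 = 0.005 km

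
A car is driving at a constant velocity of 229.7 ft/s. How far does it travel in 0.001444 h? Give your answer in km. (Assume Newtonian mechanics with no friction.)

v = 229.7 ft/s × 0.3048 = 70.0126 m/s
t = 0.001444 h × 3600.0 = 5.1984 s
d = v × t = 70.0126 × 5.1984 = 363.953 m
d = 363.953 m / 1000.0 = 0.364 km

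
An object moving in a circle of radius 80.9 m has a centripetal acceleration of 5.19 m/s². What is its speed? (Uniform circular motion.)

v = √(a_c × r) = √(5.19 × 80.9) = 20.49 m/s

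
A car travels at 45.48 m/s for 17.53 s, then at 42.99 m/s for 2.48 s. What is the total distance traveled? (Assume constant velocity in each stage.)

d₁ = v₁t₁ = 45.48 × 17.53 = 797.2644 m
d₂ = v₂t₂ = 42.99 × 2.48 = 106.6152 m
d_total = 797.2644 + 106.6152 = 903.88 m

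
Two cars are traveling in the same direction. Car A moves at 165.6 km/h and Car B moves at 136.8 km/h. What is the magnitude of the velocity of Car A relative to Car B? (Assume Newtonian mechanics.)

v_rel = |v_A - v_B| = |165.6 - 136.8| = 28.8 km/h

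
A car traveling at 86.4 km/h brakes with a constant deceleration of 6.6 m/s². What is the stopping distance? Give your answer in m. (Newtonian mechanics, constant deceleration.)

v₀ = 86.4 km/h × 0.2777777777777778 = 24.0 m/s
d = v₀² / (2a) = 24.0² / (2 × 6.6) = 576.0 / 13.2 = 43.64 m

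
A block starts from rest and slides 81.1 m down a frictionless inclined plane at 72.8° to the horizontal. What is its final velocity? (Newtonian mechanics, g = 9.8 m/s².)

a = g sin(θ) = 9.8 × sin(72.8°) = 9.3617 m/s²
v = √(2ad) = √(2 × 9.3617 × 81.1) = 38.97 m/s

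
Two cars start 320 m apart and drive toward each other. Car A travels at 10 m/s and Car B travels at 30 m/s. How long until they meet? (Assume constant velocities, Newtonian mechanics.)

Combined speed: v_combined = 10 + 30 = 40 m/s
Time to meet: t = d/v_combined = 320/40 = 8.0 s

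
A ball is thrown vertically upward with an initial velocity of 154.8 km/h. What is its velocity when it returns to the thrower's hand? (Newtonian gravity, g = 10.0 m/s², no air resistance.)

By conservation of energy (no air resistance), the ball returns to the throw height with the same speed as launch, but directed downward.
|v_ground| = v₀ = 154.8 km/h
v_ground = 154.8 km/h (downward)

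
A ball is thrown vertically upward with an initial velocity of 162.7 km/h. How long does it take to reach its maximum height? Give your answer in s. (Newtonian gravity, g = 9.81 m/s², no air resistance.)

v₀ = 162.7 km/h × 0.2777777777777778 = 45.1944 m/s
t_up = v₀ / g = 45.1944 / 9.81 = 4.607 s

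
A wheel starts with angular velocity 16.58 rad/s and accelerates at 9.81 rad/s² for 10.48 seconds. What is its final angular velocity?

ω = ω₀ + αt = 16.58 + 9.81 × 10.48 = 119.39 rad/s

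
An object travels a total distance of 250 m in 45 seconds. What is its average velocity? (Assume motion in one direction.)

v_avg = Δd / Δt = 250 / 45 = 5.56 m/s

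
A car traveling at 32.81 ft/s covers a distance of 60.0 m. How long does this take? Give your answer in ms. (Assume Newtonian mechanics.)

v = 32.81 ft/s × 0.3048 = 10.0005 m/s
t = d / v = 60.0 / 10.0005 = 5.9997 s
t = 5.9997 s / 0.001 = 6000 ms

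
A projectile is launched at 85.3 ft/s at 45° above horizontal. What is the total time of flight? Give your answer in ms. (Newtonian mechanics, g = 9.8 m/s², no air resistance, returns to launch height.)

v₀ = 85.3 ft/s × 0.3048 = 25.9994 m/s
T = 2 × v₀ × sin(θ) / g = 2 × 25.9994 × sin(45°) / 9.8 = 2 × 25.9994 × 0.707107 / 9.8 = 3.75191 s
T = 3.75191 s / 0.001 = 3752 ms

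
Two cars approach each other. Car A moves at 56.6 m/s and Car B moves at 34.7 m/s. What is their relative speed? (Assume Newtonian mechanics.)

v_rel = v_A + v_B = 56.6 + 34.7 = 91.3 m/s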